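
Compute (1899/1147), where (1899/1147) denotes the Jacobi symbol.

1

Reduce the numerator: 1899 ≡ 752 (mod 1147), so (1899/1147) = (752/1147).
Factor out 2: 752 = 2^4·47. Since 1147 ≡ 3 (mod 8), (2/1147) = -1, and (2/1147)^4 = +1. Now have (47/1147).
Both 47 ≡ 3 and 1147 ≡ 3 (mod 4), so reciprocity gives (47/1147) = -(1147/47). Reduce: 1147 ≡ 19 (mod 47). Now have -(19/47).
Both 19 ≡ 3 and 47 ≡ 3 (mod 4), so reciprocity gives (19/47) = -(47/19). Reduce: 47 ≡ 9 (mod 19). Now have (9/19).
9 ≡ 1 (mod 4), so quadratic reciprocity gives (9/19) = (19/9). Reduce: 19 ≡ 1 (mod 9). Now have (1/9).
(1/9) = 1. Collecting the sign factors: 1.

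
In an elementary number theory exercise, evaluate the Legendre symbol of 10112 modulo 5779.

(10112|5779)
  = (4333|5779)    [10112 ≡ 4333 mod 5779]
  = (5779|4333)    [QR: 4333 ≡ 1 mod 4, sign kept]
  = (1446|4333)    [5779 ≡ 1446 mod 4333]
  = -(723|4333)    [4333 ≡ 5 mod 8 ⇒ (2|4333) = -1]
  = -(4333|723)    [QR: 4333 ≡ 1 mod 4, sign kept]
  = -(718|723)    [4333 ≡ 718 mod 723]
  = (359|723)    [723 ≡ 3 mod 8 ⇒ (2|723) = -1]
  = -(723|359)    [QR: both ≡ 3 mod 4, sign flips]
  = -(5|359)    [723 ≡ 5 mod 359]
  = -(359|5)    [QR: 5 ≡ 1 mod 4, sign kept]
  = -(4|5)    [359 ≡ 4 mod 5]
  = -(1|5)    [5 ≡ 5 mod 8 ⇒ (2|5)^2 = +1]
  = -1    [(1|5) = 1]

-1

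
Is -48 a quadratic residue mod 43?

Reduce the numerator: -48 ≡ 38 (mod 43), so (-48/43) = (38/43).
Factor out 2: 38 = 2·19. Since 43 ≡ 3 (mod 8), (2/43) = -1. Now have -(19/43).
Both 19 ≡ 3 and 43 ≡ 3 (mod 4), so reciprocity gives (19/43) = -(43/19). Reduce: 43 ≡ 5 (mod 19). Now have (5/19).
5 ≡ 1 (mod 4), so quadratic reciprocity gives (5/19) = (19/5). Reduce: 19 ≡ 4 (mod 5). Now have (4/5).
Factor out 2: 4 = 2^2. Since 5 ≡ 5 (mod 8), (2/5) = -1, and (2/5)^2 = +1. Now have (1/5).
(1/5) = 1. Collecting the sign factors: 1.
The Legendre symbol is 1, so x^2 ≡ -48 (mod 43) has solution.

yes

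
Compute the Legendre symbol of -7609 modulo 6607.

(-7609/6607)
  = (5605/6607)    [-7609 ≡ 5605 mod 6607]
  = (6607/5605)    [QR: 5605 ≡ 1 mod 4, sign kept]
  = (1002/5605)    [6607 ≡ 1002 mod 5605]
  = -(501/5605)    [5605 ≡ 5 mod 8 ⇒ (2/5605) = -1]
  = -(5605/501)    [QR: 501 ≡ 1 mod 4, sign kept]
  = -(94/501)    [5605 ≡ 94 mod 501]
  = (47/501)    [501 ≡ 5 mod 8 ⇒ (2/501) = -1]
  = (501/47)    [QR: 501 ≡ 1 mod 4, sign kept]
  = (31/47)    [501 ≡ 31 mod 47]
  = -(47/31)    [QR: both ≡ 3 mod 4, sign flips]
  = -(16/31)    [47 ≡ 16 mod 31]
  = -(1/31)    [31 ≡ 7 mod 8 ⇒ (2/31)^4 = +1]
  = -1    [(1/31) = 1]

-1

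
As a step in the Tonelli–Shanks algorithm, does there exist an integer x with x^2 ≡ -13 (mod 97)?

(-13/97)
  = (13/97)    [97 ≡ 1 mod 4 ⇒ (-1/97) = +1]
  = (97/13)    [QR: 13 ≡ 1 mod 4, sign kept]
  = (6/13)    [97 ≡ 6 mod 13]
  = -(3/13)    [13 ≡ 5 mod 8 ⇒ (2/13) = -1]
  = -(13/3)    [QR: 13 ≡ 1 mod 4, sign kept]
  = -(1/3)    [13 ≡ 1 mod 3]
  = -1    [(1/3) = 1]
(-13/97) = -1, and 97 is prime, so -13 is not a quadratic residue mod 97.

no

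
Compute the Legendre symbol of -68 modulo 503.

(-68/503)
  = (435/503)    [-68 ≡ 435 mod 503]
  = -(503/435)    [QR: both ≡ 3 mod 4, sign flips]
  = -(68/435)    [503 ≡ 68 mod 435]
  = -(17/435)    [435 ≡ 3 mod 8 ⇒ (2/435)^2 = +1]
  = -(435/17)    [QR: 17 ≡ 1 mod 4, sign kept]
  = -(10/17)    [435 ≡ 10 mod 17]
  = -(5/17)    [17 ≡ 1 mod 8 ⇒ (2/17) = +1]
  = -(17/5)    [QR: 5 ≡ 1 mod 4, sign kept]
  = -(2/5)    [17 ≡ 2 mod 5]
  = (1/5)    [5 ≡ 5 mod 8 ⇒ (2/5) = -1]
  = 1    [(1/5) = 1]

1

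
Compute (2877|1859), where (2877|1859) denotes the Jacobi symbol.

(2877|1859)
  = (1018|1859)    [2877 ≡ 1018 mod 1859]
  = -(509|1859)    [1859 ≡ 3 mod 8 ⇒ (2|1859) = -1]
  = -(1859|509)    [QR: 509 ≡ 1 mod 4, sign kept]
  = -(332|509)    [1859 ≡ 332 mod 509]
  = -(83|509)    [509 ≡ 5 mod 8 ⇒ (2|509)^2 = +1]
  = -(509|83)    [QR: 509 ≡ 1 mod 4, sign kept]
  = -(11|83)    [509 ≡ 11 mod 83]
  = (83|11)    [QR: both ≡ 3 mod 4, sign flips]
  = (6|11)    [83 ≡ 6 mod 11]
  = -(3|11)    [11 ≡ 3 mod 8 ⇒ (2|11) = -1]
  = (11|3)    [QR: both ≡ 3 mod 4, sign flips]
  = (2|3)    [11 ≡ 2 mod 3]
  = -(1|3)    [3 ≡ 3 mod 8 ⇒ (2|3) = -1]
  = -1    [(1|3) = 1]

-1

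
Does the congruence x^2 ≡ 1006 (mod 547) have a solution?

yes

(1006/547)
  = (459/547)    [1006 ≡ 459 mod 547]
  = -(547/459)    [QR: both ≡ 3 mod 4, sign flips]
  = -(88/459)    [547 ≡ 88 mod 459]
  = (11/459)    [459 ≡ 3 mod 8 ⇒ (2/459)^3 = -1]
  = -(459/11)    [QR: both ≡ 3 mod 4, sign flips]
  = -(8/11)    [459 ≡ 8 mod 11]
  = (1/11)    [11 ≡ 3 mod 8 ⇒ (2/11)^3 = -1]
  = 1    [(1/11) = 1]
The Legendre symbol is 1, so x^2 ≡ 1006 (mod 547) has solution.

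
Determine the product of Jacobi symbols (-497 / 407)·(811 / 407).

-1

By multiplicativity, (-497·811 / 407) = (-497 / 407)·(811 / 407).
First factor (-497 / 407):
Pull out -1: (-497 / 407) = (-1 / 407)·(497 / 407). Since 407 ≡ 3 (mod 4), (-1 / 407) = -1. Now have -(497 / 407).
Reduce the numerator: 497 ≡ 90 (mod 407), so (497 / 407) = (90 / 407).
Factor out 2: 90 = 2·45. Since 407 ≡ 7 (mod 8), (2 / 407) = +1. Now have -(45 / 407).
45 ≡ 1 (mod 4), so quadratic reciprocity gives (45 / 407) = (407 / 45). Reduce: 407 ≡ 2 (mod 45). Now have -(2 / 45).
Factor out 2: 2 = 2. Since 45 ≡ 5 (mod 8), (2 / 45) = -1. Now have (1 / 45).
(1 / 45) = 1. Collecting the sign factors: 1.
Second factor (811 / 407):
Reduce the numerator: 811 ≡ 404 (mod 407), so (811 / 407) = (404 / 407).
Factor out 2: 404 = 2^2·101. Since 407 ≡ 7 (mod 8), (2 / 407) = +1, and (2 / 407)^2 = +1. Now have (101 / 407).
101 ≡ 1 (mod 4), so quadratic reciprocity gives (101 / 407) = (407 / 101). Reduce: 407 ≡ 3 (mod 101). Now have (3 / 101).
101 ≡ 1 (mod 4), so quadratic reciprocity gives (3 / 101) = (101 / 3). Reduce: 101 ≡ 2 (mod 3). Now have (2 / 3).
Factor out 2: 2 = 2. Since 3 ≡ 3 (mod 8), (2 / 3) = -1. Now have -(1 / 3).
(1 / 3) = 1. Collecting the sign factors: -1.
Product: (1)·(-1) = -1.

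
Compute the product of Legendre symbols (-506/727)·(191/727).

By multiplicativity, (-506·191/727) = (-506/727)·(191/727).
First factor (-506/727):
Pull out -1: (-506/727) = (-1/727)·(506/727). Since 727 ≡ 3 (mod 4), (-1/727) = -1. Now have -(506/727).
Factor out 2: 506 = 2·253. Since 727 ≡ 7 (mod 8), (2/727) = +1. Now have -(253/727).
253 ≡ 1 (mod 4), so quadratic reciprocity gives (253/727) = (727/253). Reduce: 727 ≡ 221 (mod 253). Now have -(221/253).
221 ≡ 1 (mod 4), so quadratic reciprocity gives (221/253) = (253/221). Reduce: 253 ≡ 32 (mod 221). Now have -(32/221).
Factor out 2: 32 = 2^5. Since 221 ≡ 5 (mod 8), (2/221) = -1, and (2/221)^5 = -1. Now have (1/221).
(1/221) = 1. Collecting the sign factors: 1.
Second factor (191/727):
Both 191 ≡ 3 and 727 ≡ 3 (mod 4), so reciprocity gives (191/727) = -(727/191). Reduce: 727 ≡ 154 (mod 191). Now have -(154/191).
Factor out 2: 154 = 2·77. Since 191 ≡ 7 (mod 8), (2/191) = +1. Now have -(77/191).
77 ≡ 1 (mod 4), so quadratic reciprocity gives (77/191) = (191/77). Reduce: 191 ≡ 37 (mod 77). Now have -(37/77).
37 ≡ 1 (mod 4), so quadratic reciprocity gives (37/77) = (77/37). Reduce: 77 ≡ 3 (mod 37). Now have -(3/37).
37 ≡ 1 (mod 4), so quadratic reciprocity gives (3/37) = (37/3). Reduce: 37 ≡ 1 (mod 3). Now have -(1/3).
(1/3) = 1. Collecting the sign factors: -1.
Product: (1)·(-1) = -1.

-1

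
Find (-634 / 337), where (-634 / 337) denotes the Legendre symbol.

Reduce the numerator: -634 ≡ 40 (mod 337), so (-634 / 337) = (40 / 337).
Factor out 2: 40 = 2^3·5. Since 337 ≡ 1 (mod 8), (2 / 337) = +1, and (2 / 337)^3 = +1. Now have (5 / 337).
5 ≡ 1 (mod 4), so quadratic reciprocity gives (5 / 337) = (337 / 5). Reduce: 337 ≡ 2 (mod 5). Now have (2 / 5).
Factor out 2: 2 = 2. Since 5 ≡ 5 (mod 8), (2 / 5) = -1. Now have -(1 / 5).
(1 / 5) = 1. Collecting the sign factors: -1.

-1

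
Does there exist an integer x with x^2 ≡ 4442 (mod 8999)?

(4442|8999)
  = (2221|8999)    [8999 ≡ 7 mod 8 ⇒ (2|8999) = +1]
  = (8999|2221)    [QR: 2221 ≡ 1 mod 4, sign kept]
  = (115|2221)    [8999 ≡ 115 mod 2221]
  = (2221|115)    [QR: 2221 ≡ 1 mod 4, sign kept]
  = (36|115)    [2221 ≡ 36 mod 115]
  = (9|115)    [115 ≡ 3 mod 8 ⇒ (2|115)^2 = +1]
  = (115|9)    [QR: 9 ≡ 1 mod 4, sign kept]
  = (7|9)    [115 ≡ 7 mod 9]
  = (9|7)    [QR: 9 ≡ 1 mod 4, sign kept]
  = (2|7)    [9 ≡ 2 mod 7]
  = (1|7)    [7 ≡ 7 mod 8 ⇒ (2|7) = +1]
  = 1    [(1|7) = 1]
The Legendre symbol is 1, so x^2 ≡ 4442 (mod 8999) has solution.

yes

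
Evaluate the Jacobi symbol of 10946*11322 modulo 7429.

By multiplicativity, (10946·11322/7429) = (10946/7429)·(11322/7429).
First factor (10946/7429):
(10946/7429)
  = (3517/7429)    [10946 ≡ 3517 mod 7429]
  = (7429/3517)    [QR: 3517 ≡ 1 mod 4, sign kept]
  = (395/3517)    [7429 ≡ 395 mod 3517]
  = (3517/395)    [QR: 3517 ≡ 1 mod 4, sign kept]
  = (357/395)    [3517 ≡ 357 mod 395]
  = (395/357)    [QR: 357 ≡ 1 mod 4, sign kept]
  = (38/357)    [395 ≡ 38 mod 357]
  = -(19/357)    [357 ≡ 5 mod 8 ⇒ (2/357) = -1]
  = -(357/19)    [QR: 357 ≡ 1 mod 4, sign kept]
  = -(15/19)    [357 ≡ 15 mod 19]
  = (19/15)    [QR: both ≡ 3 mod 4, sign flips]
  = (4/15)    [19 ≡ 4 mod 15]
  = (1/15)    [15 ≡ 7 mod 8 ⇒ (2/15)^2 = +1]
  = 1    [(1/15) = 1]
Second factor (11322/7429):
(11322/7429)
  = (3893/7429)    [11322 ≡ 3893 mod 7429]
  = (7429/3893)    [QR: 3893 ≡ 1 mod 4, sign kept]
  = (3536/3893)    [7429 ≡ 3536 mod 3893]
  = (221/3893)    [3893 ≡ 5 mod 8 ⇒ (2/3893)^4 = +1]
  = (3893/221)    [QR: 221 ≡ 1 mod 4, sign kept]
  = (136/221)    [3893 ≡ 136 mod 221]
  = -(17/221)    [221 ≡ 5 mod 8 ⇒ (2/221)^3 = -1]
  = -(221/17)    [QR: 17 ≡ 1 mod 4, sign kept]
  = -(0/17)    [221 ≡ 0 mod 17]
  = 0    [numerator 0, gcd > 1]
Product: (1)·(0) = 0.

0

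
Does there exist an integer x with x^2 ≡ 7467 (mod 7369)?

(7467/7369)
  = (98/7369)    [7467 ≡ 98 mod 7369]
  = (49/7369)    [7369 ≡ 1 mod 8 ⇒ (2/7369) = +1]
  = (7369/49)    [QR: 49 ≡ 1 mod 4, sign kept]
  = (19/49)    [7369 ≡ 19 mod 49]
  = (49/19)    [QR: 49 ≡ 1 mod 4, sign kept]
  = (11/19)    [49 ≡ 11 mod 19]
  = -(19/11)    [QR: both ≡ 3 mod 4, sign flips]
  = -(8/11)    [19 ≡ 8 mod 11]
  = (1/11)    [11 ≡ 3 mod 8 ⇒ (2/11)^3 = -1]
  = 1    [(1/11) = 1]
The Legendre symbol is 1, so x^2 ≡ 7467 (mod 7369) has solution.

yes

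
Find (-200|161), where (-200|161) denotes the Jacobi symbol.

Reduce the numerator: -200 ≡ 122 (mod 161), so (-200|161) = (122|161).
Factor out 2: 122 = 2·61. Since 161 ≡ 1 (mod 8), (2|161) = +1. Now have (61|161).
61 ≡ 1 (mod 4), so quadratic reciprocity gives (61|161) = (161|61). Reduce: 161 ≡ 39 (mod 61). Now have (39|61).
61 ≡ 1 (mod 4), so quadratic reciprocity gives (39|61) = (61|39). Reduce: 61 ≡ 22 (mod 39). Now have (22|39).
Factor out 2: 22 = 2·11. Since 39 ≡ 7 (mod 8), (2|39) = +1. Now have (11|39).
Both 11 ≡ 3 and 39 ≡ 3 (mod 4), so reciprocity gives (11|39) = -(39|11). Reduce: 39 ≡ 6 (mod 11). Now have -(6|11).
Factor out 2: 6 = 2·3. Since 11 ≡ 3 (mod 8), (2|11) = -1. Now have (3|11).
Both 3 ≡ 3 and 11 ≡ 3 (mod 4), so reciprocity gives (3|11) = -(11|3). Reduce: 11 ≡ 2 (mod 3). Now have -(2|3).
Factor out 2: 2 = 2. Since 3 ≡ 3 (mod 8), (2|3) = -1. Now have (1|3).
(1|3) = 1. Collecting the sign factors: 1.

1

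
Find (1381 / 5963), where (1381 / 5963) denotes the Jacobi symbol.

(1381 / 5963)
  = (5963 / 1381)    [QR: 1381 ≡ 1 mod 4, sign kept]
  = (439 / 1381)    [5963 ≡ 439 mod 1381]
  = (1381 / 439)    [QR: 1381 ≡ 1 mod 4, sign kept]
  = (64 / 439)    [1381 ≡ 64 mod 439]
  = (1 / 439)    [439 ≡ 7 mod 8 ⇒ (2 / 439)^6 = +1]
  = 1    [(1 / 439) = 1]

1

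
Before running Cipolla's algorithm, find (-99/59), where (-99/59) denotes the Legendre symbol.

1

Pull out -1: (-99/59) = (-1/59)·(99/59). Since 59 ≡ 3 (mod 4), (-1/59) = -1. Now have -(99/59).
Reduce the numerator: 99 ≡ 40 (mod 59), so (99/59) = (40/59).
Factor out 2: 40 = 2^3·5. Since 59 ≡ 3 (mod 8), (2/59) = -1, and (2/59)^3 = -1. Now have (5/59).
5 ≡ 1 (mod 4), so quadratic reciprocity gives (5/59) = (59/5). Reduce: 59 ≡ 4 (mod 5). Now have (4/5).
Factor out 2: 4 = 2^2. Since 5 ≡ 5 (mod 8), (2/5) = -1, and (2/5)^2 = +1. Now have (1/5).
(1/5) = 1. Collecting the sign factors: 1.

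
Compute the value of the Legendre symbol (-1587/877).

1

Pull out -1: (-1587/877) = (-1/877)·(1587/877). Since 877 ≡ 1 (mod 4), (-1/877) = +1. Now have (1587/877).
Reduce the numerator: 1587 ≡ 710 (mod 877), so (1587/877) = (710/877).
Factor out 2: 710 = 2·355. Since 877 ≡ 5 (mod 8), (2/877) = -1. Now have -(355/877).
877 ≡ 1 (mod 4), so quadratic reciprocity gives (355/877) = (877/355). Reduce: 877 ≡ 167 (mod 355). Now have -(167/355).
Both 167 ≡ 3 and 355 ≡ 3 (mod 4), so reciprocity gives (167/355) = -(355/167). Reduce: 355 ≡ 21 (mod 167). Now have (21/167).
21 ≡ 1 (mod 4), so quadratic reciprocity gives (21/167) = (167/21). Reduce: 167 ≡ 20 (mod 21). Now have (20/21).
Factor out 2: 20 = 2^2·5. Since 21 ≡ 5 (mod 8), (2/21) = -1, and (2/21)^2 = +1. Now have (5/21).
5 ≡ 1 (mod 4), so quadratic reciprocity gives (5/21) = (21/5). Reduce: 21 ≡ 1 (mod 5). Now have (1/5).
(1/5) = 1. Collecting the sign factors: 1.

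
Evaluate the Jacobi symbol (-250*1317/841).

1

By multiplicativity, (-250·1317/841) = (-250/841)·(1317/841).
First factor (-250/841):
Reduce the numerator: -250 ≡ 591 (mod 841), so (-250/841) = (591/841).
841 ≡ 1 (mod 4), so quadratic reciprocity gives (591/841) = (841/591). Reduce: 841 ≡ 250 (mod 591). Now have (250/591).
Factor out 2: 250 = 2·125. Since 591 ≡ 7 (mod 8), (2/591) = +1. Now have (125/591).
125 ≡ 1 (mod 4), so quadratic reciprocity gives (125/591) = (591/125). Reduce: 591 ≡ 91 (mod 125). Now have (91/125).
125 ≡ 1 (mod 4), so quadratic reciprocity gives (91/125) = (125/91). Reduce: 125 ≡ 34 (mod 91). Now have (34/91).
Factor out 2: 34 = 2·17. Since 91 ≡ 3 (mod 8), (2/91) = -1. Now have -(17/91).
17 ≡ 1 (mod 4), so quadratic reciprocity gives (17/91) = (91/17). Reduce: 91 ≡ 6 (mod 17). Now have -(6/17).
Factor out 2: 6 = 2·3. Since 17 ≡ 1 (mod 8), (2/17) = +1. Now have -(3/17).
17 ≡ 1 (mod 4), so quadratic reciprocity gives (3/17) = (17/3). Reduce: 17 ≡ 2 (mod 3). Now have -(2/3).
Factor out 2: 2 = 2. Since 3 ≡ 3 (mod 8), (2/3) = -1. Now have (1/3).
(1/3) = 1. Collecting the sign factors: 1.
Second factor (1317/841):
Reduce the numerator: 1317 ≡ 476 (mod 841), so (1317/841) = (476/841).
Factor out 2: 476 = 2^2·119. Since 841 ≡ 1 (mod 8), (2/841) = +1, and (2/841)^2 = +1. Now have (119/841).
841 ≡ 1 (mod 4), so quadratic reciprocity gives (119/841) = (841/119). Reduce: 841 ≡ 8 (mod 119). Now have (8/119).
Factor out 2: 8 = 2^3. Since 119 ≡ 7 (mod 8), (2/119) = +1, and (2/119)^3 = +1. Now have (1/119).
(1/119) = 1. Collecting the sign factors: 1.
Product: (1)·(1) = 1.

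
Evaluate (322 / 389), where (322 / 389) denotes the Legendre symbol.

(322 / 389)
  = -(161 / 389)    [389 ≡ 5 mod 8 ⇒ (2 / 389) = -1]
  = -(389 / 161)    [QR: 161 ≡ 1 mod 4, sign kept]
  = -(67 / 161)    [389 ≡ 67 mod 161]
  = -(161 / 67)    [QR: 161 ≡ 1 mod 4, sign kept]
  = -(27 / 67)    [161 ≡ 27 mod 67]
  = (67 / 27)    [QR: both ≡ 3 mod 4, sign flips]
  = (13 / 27)    [67 ≡ 13 mod 27]
  = (27 / 13)    [QR: 13 ≡ 1 mod 4, sign kept]
  = (1 / 13)    [27 ≡ 1 mod 13]
  = 1    [(1 / 13) = 1]

1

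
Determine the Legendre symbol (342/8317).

Factor out 2: 342 = 2·171. Since 8317 ≡ 5 (mod 8), (2/8317) = -1. Now have -(171/8317).
8317 ≡ 1 (mod 4), so quadratic reciprocity gives (171/8317) = (8317/171). Reduce: 8317 ≡ 109 (mod 171). Now have -(109/171).
109 ≡ 1 (mod 4), so quadratic reciprocity gives (109/171) = (171/109). Reduce: 171 ≡ 62 (mod 109). Now have -(62/109).
Factor out 2: 62 = 2·31. Since 109 ≡ 5 (mod 8), (2/109) = -1. Now have (31/109).
109 ≡ 1 (mod 4), so quadratic reciprocity gives (31/109) = (109/31). Reduce: 109 ≡ 16 (mod 31). Now have (16/31).
Factor out 2: 16 = 2^4. Since 31 ≡ 7 (mod 8), (2/31) = +1, and (2/31)^4 = +1. Now have (1/31).
(1/31) = 1. Collecting the sign factors: 1.

1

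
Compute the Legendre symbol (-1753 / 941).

Reduce the numerator: -1753 ≡ 129 (mod 941), so (-1753 / 941) = (129 / 941).
129 ≡ 1 (mod 4), so quadratic reciprocity gives (129 / 941) = (941 / 129). Reduce: 941 ≡ 38 (mod 129). Now have (38 / 129).
Factor out 2: 38 = 2·19. Since 129 ≡ 1 (mod 8), (2 / 129) = +1. Now have (19 / 129).
129 ≡ 1 (mod 4), so quadratic reciprocity gives (19 / 129) = (129 / 19). Reduce: 129 ≡ 15 (mod 19). Now have (15 / 19).
Both 15 ≡ 3 and 19 ≡ 3 (mod 4), so reciprocity gives (15 / 19) = -(19 / 15). Reduce: 19 ≡ 4 (mod 15). Now have -(4 / 15).
Factor out 2: 4 = 2^2. Since 15 ≡ 7 (mod 8), (2 / 15) = +1, and (2 / 15)^2 = +1. Now have -(1 / 15).
(1 / 15) = 1. Collecting the sign factors: -1.

-1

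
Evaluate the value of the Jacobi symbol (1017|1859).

1

(1017|1859)
  = (1859|1017)    [QR: 1017 ≡ 1 mod 4, sign kept]
  = (842|1017)    [1859 ≡ 842 mod 1017]
  = (421|1017)    [1017 ≡ 1 mod 8 ⇒ (2|1017) = +1]
  = (1017|421)    [QR: 421 ≡ 1 mod 4, sign kept]
  = (175|421)    [1017 ≡ 175 mod 421]
  = (421|175)    [QR: 421 ≡ 1 mod 4, sign kept]
  = (71|175)    [421 ≡ 71 mod 175]
  = -(175|71)    [QR: both ≡ 3 mod 4, sign flips]
  = -(33|71)    [175 ≡ 33 mod 71]
  = -(71|33)    [QR: 33 ≡ 1 mod 4, sign kept]
  = -(5|33)    [71 ≡ 5 mod 33]
  = -(33|5)    [QR: 5 ≡ 1 mod 4, sign kept]
  = -(3|5)    [33 ≡ 3 mod 5]
  = -(5|3)    [QR: 5 ≡ 1 mod 4, sign kept]
  = -(2|3)    [5 ≡ 2 mod 3]
  = (1|3)    [3 ≡ 3 mod 8 ⇒ (2|3) = -1]
  = 1    [(1|3) = 1]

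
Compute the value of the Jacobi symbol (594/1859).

0

Factor out 2: 594 = 2·297. Since 1859 ≡ 3 (mod 8), (2/1859) = -1. Now have -(297/1859).
297 ≡ 1 (mod 4), so quadratic reciprocity gives (297/1859) = (1859/297). Reduce: 1859 ≡ 77 (mod 297). Now have -(77/297).
77 ≡ 1 (mod 4), so quadratic reciprocity gives (77/297) = (297/77). Reduce: 297 ≡ 66 (mod 77). Now have -(66/77).
Factor out 2: 66 = 2·33. Since 77 ≡ 5 (mod 8), (2/77) = -1. Now have (33/77).
33 ≡ 1 (mod 4), so quadratic reciprocity gives (33/77) = (77/33). Reduce: 77 ≡ 11 (mod 33). Now have (11/33).
33 ≡ 1 (mod 4), so quadratic reciprocity gives (11/33) = (33/11). Reduce: 33 ≡ 0 (mod 11). Now have (0/11).
The numerator is now 0 with denominator 11 > 1: the symbol is 0.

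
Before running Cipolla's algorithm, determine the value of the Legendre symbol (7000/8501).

Factor out 2: 7000 = 2^3·875. Since 8501 ≡ 5 (mod 8), (2/8501) = -1, and (2/8501)^3 = -1. Now have -(875/8501).
8501 ≡ 1 (mod 4), so quadratic reciprocity gives (875/8501) = (8501/875). Reduce: 8501 ≡ 626 (mod 875). Now have -(626/875).
Factor out 2: 626 = 2·313. Since 875 ≡ 3 (mod 8), (2/875) = -1. Now have (313/875).
313 ≡ 1 (mod 4), so quadratic reciprocity gives (313/875) = (875/313). Reduce: 875 ≡ 249 (mod 313). Now have (249/313).
249 ≡ 1 (mod 4), so quadratic reciprocity gives (249/313) = (313/249). Reduce: 313 ≡ 64 (mod 249). Now have (64/249).
Factor out 2: 64 = 2^6. Since 249 ≡ 1 (mod 8), (2/249) = +1, and (2/249)^6 = +1. Now have (1/249).
(1/249) = 1. Collecting the sign factors: 1.

1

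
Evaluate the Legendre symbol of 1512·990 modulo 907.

By multiplicativity, (1512·990|907) = (1512|907)·(990|907).
First factor (1512|907):
Reduce the numerator: 1512 ≡ 605 (mod 907), so (1512|907) = (605|907).
605 ≡ 1 (mod 4), so quadratic reciprocity gives (605|907) = (907|605). Reduce: 907 ≡ 302 (mod 605). Now have (302|605).
Factor out 2: 302 = 2·151. Since 605 ≡ 5 (mod 8), (2|605) = -1. Now have -(151|605).
605 ≡ 1 (mod 4), so quadratic reciprocity gives (151|605) = (605|151). Reduce: 605 ≡ 1 (mod 151). Now have -(1|151).
(1|151) = 1. Collecting the sign factors: -1.
Second factor (990|907):
Reduce the numerator: 990 ≡ 83 (mod 907), so (990|907) = (83|907).
Both 83 ≡ 3 and 907 ≡ 3 (mod 4), so reciprocity gives (83|907) = -(907|83). Reduce: 907 ≡ 77 (mod 83). Now have -(77|83).
77 ≡ 1 (mod 4), so quadratic reciprocity gives (77|83) = (83|77). Reduce: 83 ≡ 6 (mod 77). Now have -(6|77).
Factor out 2: 6 = 2·3. Since 77 ≡ 5 (mod 8), (2|77) = -1. Now have (3|77).
77 ≡ 1 (mod 4), so quadratic reciprocity gives (3|77) = (77|3). Reduce: 77 ≡ 2 (mod 3). Now have (2|3).
Factor out 2: 2 = 2. Since 3 ≡ 3 (mod 8), (2|3) = -1. Now have -(1|3).
(1|3) = 1. Collecting the sign factors: -1.
Product: (-1)·(-1) = 1.

1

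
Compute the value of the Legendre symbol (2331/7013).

(2331/7013)
  = (7013/2331)    [QR: 7013 ≡ 1 mod 4, sign kept]
  = (20/2331)    [7013 ≡ 20 mod 2331]
  = (5/2331)    [2331 ≡ 3 mod 8 ⇒ (2/2331)^2 = +1]
  = (2331/5)    [QR: 5 ≡ 1 mod 4, sign kept]
  = (1/5)    [2331 ≡ 1 mod 5]
  = 1    [(1/5) = 1]

1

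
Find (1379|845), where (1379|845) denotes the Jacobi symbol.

(1379|845)
  = (534|845)    [1379 ≡ 534 mod 845]
  = -(267|845)    [845 ≡ 5 mod 8 ⇒ (2|845) = -1]
  = -(845|267)    [QR: 845 ≡ 1 mod 4, sign kept]
  = -(44|267)    [845 ≡ 44 mod 267]
  = -(11|267)    [267 ≡ 3 mod 8 ⇒ (2|267)^2 = +1]
  = (267|11)    [QR: both ≡ 3 mod 4, sign flips]
  = (3|11)    [267 ≡ 3 mod 11]
  = -(11|3)    [QR: both ≡ 3 mod 4, sign flips]
  = -(2|3)    [11 ≡ 2 mod 3]
  = (1|3)    [3 ≡ 3 mod 8 ⇒ (2|3) = -1]
  = 1    [(1|3) = 1]

1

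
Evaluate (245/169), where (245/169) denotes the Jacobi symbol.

(245/169)
  = (76/169)    [245 ≡ 76 mod 169]
  = (19/169)    [169 ≡ 1 mod 8 ⇒ (2/169)^2 = +1]
  = (169/19)    [QR: 169 ≡ 1 mod 4, sign kept]
  = (17/19)    [169 ≡ 17 mod 19]
  = (19/17)    [QR: 17 ≡ 1 mod 4, sign kept]
  = (2/17)    [19 ≡ 2 mod 17]
  = (1/17)    [17 ≡ 1 mod 8 ⇒ (2/17) = +1]
  = 1    [(1/17) = 1]

1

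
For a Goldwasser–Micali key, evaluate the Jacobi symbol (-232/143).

(-232/143)
  = (54/143)    [-232 ≡ 54 mod 143]
  = (27/143)    [143 ≡ 7 mod 8 ⇒ (2/143) = +1]
  = -(143/27)    [QR: both ≡ 3 mod 4, sign flips]
  = -(8/27)    [143 ≡ 8 mod 27]
  = (1/27)    [27 ≡ 3 mod 8 ⇒ (2/27)^3 = -1]
  = 1    [(1/27) = 1]

1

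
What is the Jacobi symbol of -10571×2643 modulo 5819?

0

By multiplicativity, (-10571·2643|5819) = (-10571|5819)·(2643|5819).
First factor (-10571|5819):
Reduce the numerator: -10571 ≡ 1067 (mod 5819), so (-10571|5819) = (1067|5819).
Both 1067 ≡ 3 and 5819 ≡ 3 (mod 4), so reciprocity gives (1067|5819) = -(5819|1067). Reduce: 5819 ≡ 484 (mod 1067). Now have -(484|1067).
Factor out 2: 484 = 2^2·121. Since 1067 ≡ 3 (mod 8), (2|1067) = -1, and (2|1067)^2 = +1. Now have -(121|1067).
121 ≡ 1 (mod 4), so quadratic reciprocity gives (121|1067) = (1067|121). Reduce: 1067 ≡ 99 (mod 121). Now have -(99|121).
121 ≡ 1 (mod 4), so quadratic reciprocity gives (99|121) = (121|99). Reduce: 121 ≡ 22 (mod 99). Now have -(22|99).
Factor out 2: 22 = 2·11. Since 99 ≡ 3 (mod 8), (2|99) = -1. Now have (11|99).
Both 11 ≡ 3 and 99 ≡ 3 (mod 4), so reciprocity gives (11|99) = -(99|11). Reduce: 99 ≡ 0 (mod 11). Now have -(0|11).
The numerator is now 0 with denominator 11 > 1: the symbol is 0.
Second factor (2643|5819):
Both 2643 ≡ 3 and 5819 ≡ 3 (mod 4), so reciprocity gives (2643|5819) = -(5819|2643). Reduce: 5819 ≡ 533 (mod 2643). Now have -(533|2643).
533 ≡ 1 (mod 4), so quadratic reciprocity gives (533|2643) = (2643|533). Reduce: 2643 ≡ 511 (mod 533). Now have -(511|533).
533 ≡ 1 (mod 4), so quadratic reciprocity gives (511|533) = (533|511). Reduce: 533 ≡ 22 (mod 511). Now have -(22|511).
Factor out 2: 22 = 2·11. Since 511 ≡ 7 (mod 8), (2|511) = +1. Now have -(11|511).
Both 11 ≡ 3 and 511 ≡ 3 (mod 4), so reciprocity gives (11|511) = -(511|11). Reduce: 511 ≡ 5 (mod 11). Now have (5|11).
5 ≡ 1 (mod 4), so quadratic reciprocity gives (5|11) = (11|5). Reduce: 11 ≡ 1 (mod 5). Now have (1|5).
(1|5) = 1. Collecting the sign factors: 1.
Product: (0)·(1) = 0.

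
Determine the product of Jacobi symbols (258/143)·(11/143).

0

By multiplicativity, (258·11/143) = (258/143)·(11/143).
First factor (258/143):
(258/143)
  = (115/143)    [258 ≡ 115 mod 143]
  = -(143/115)    [QR: both ≡ 3 mod 4, sign flips]
  = -(28/115)    [143 ≡ 28 mod 115]
  = -(7/115)    [115 ≡ 3 mod 8 ⇒ (2/115)^2 = +1]
  = (115/7)    [QR: both ≡ 3 mod 4, sign flips]
  = (3/7)    [115 ≡ 3 mod 7]
  = -(7/3)    [QR: both ≡ 3 mod 4, sign flips]
  = -(1/3)    [7 ≡ 1 mod 3]
  = -1    [(1/3) = 1]
Second factor (11/143):
(11/143)
  = -(143/11)    [QR: both ≡ 3 mod 4, sign flips]
  = -(0/11)    [143 ≡ 0 mod 11]
  = 0    [numerator 0, gcd > 1]
Product: (-1)·(0) = 0.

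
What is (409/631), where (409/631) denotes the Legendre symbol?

-1

(409/631)
  = (631/409)    [QR: 409 ≡ 1 mod 4, sign kept]
  = (222/409)    [631 ≡ 222 mod 409]
  = (111/409)    [409 ≡ 1 mod 8 ⇒ (2/409) = +1]
  = (409/111)    [QR: 409 ≡ 1 mod 4, sign kept]
  = (76/111)    [409 ≡ 76 mod 111]
  = (19/111)    [111 ≡ 7 mod 8 ⇒ (2/111)^2 = +1]
  = -(111/19)    [QR: both ≡ 3 mod 4, sign flips]
  = -(16/19)    [111 ≡ 16 mod 19]
  = -(1/19)    [19 ≡ 3 mod 8 ⇒ (2/19)^4 = +1]
  = -1    [(1/19) = 1]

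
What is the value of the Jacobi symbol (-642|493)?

1

(-642|493)
  = (344|493)    [-642 ≡ 344 mod 493]
  = -(43|493)    [493 ≡ 5 mod 8 ⇒ (2|493)^3 = -1]
  = -(493|43)    [QR: 493 ≡ 1 mod 4, sign kept]
  = -(20|43)    [493 ≡ 20 mod 43]
  = -(5|43)    [43 ≡ 3 mod 8 ⇒ (2|43)^2 = +1]
  = -(43|5)    [QR: 5 ≡ 1 mod 4, sign kept]
  = -(3|5)    [43 ≡ 3 mod 5]
  = -(5|3)    [QR: 5 ≡ 1 mod 4, sign kept]
  = -(2|3)    [5 ≡ 2 mod 3]
  = (1|3)    [3 ≡ 3 mod 8 ⇒ (2|3) = -1]
  = 1    [(1|3) = 1]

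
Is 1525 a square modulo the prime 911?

(1525/911)
  = (614/911)    [1525 ≡ 614 mod 911]
  = (307/911)    [911 ≡ 7 mod 8 ⇒ (2/911) = +1]
  = -(911/307)    [QR: both ≡ 3 mod 4, sign flips]
  = -(297/307)    [911 ≡ 297 mod 307]
  = -(307/297)    [QR: 297 ≡ 1 mod 4, sign kept]
  = -(10/297)    [307 ≡ 10 mod 297]
  = -(5/297)    [297 ≡ 1 mod 8 ⇒ (2/297) = +1]
  = -(297/5)    [QR: 5 ≡ 1 mod 4, sign kept]
  = -(2/5)    [297 ≡ 2 mod 5]
  = (1/5)    [5 ≡ 5 mod 8 ⇒ (2/5) = -1]
  = 1    [(1/5) = 1]
The Legendre symbol is 1, so x^2 ≡ 1525 (mod 911) has solution.

yes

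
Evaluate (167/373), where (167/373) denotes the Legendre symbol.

-1

373 ≡ 1 (mod 4), so quadratic reciprocity gives (167/373) = (373/167). Reduce: 373 ≡ 39 (mod 167). Now have (39/167).
Both 39 ≡ 3 and 167 ≡ 3 (mod 4), so reciprocity gives (39/167) = -(167/39). Reduce: 167 ≡ 11 (mod 39). Now have -(11/39).
Both 11 ≡ 3 and 39 ≡ 3 (mod 4), so reciprocity gives (11/39) = -(39/11). Reduce: 39 ≡ 6 (mod 11). Now have (6/11).
Factor out 2: 6 = 2·3. Since 11 ≡ 3 (mod 8), (2/11) = -1. Now have -(3/11).
Both 3 ≡ 3 and 11 ≡ 3 (mod 4), so reciprocity gives (3/11) = -(11/3). Reduce: 11 ≡ 2 (mod 3). Now have (2/3).
Factor out 2: 2 = 2. Since 3 ≡ 3 (mod 8), (2/3) = -1. Now have -(1/3).
(1/3) = 1. Collecting the sign factors: -1.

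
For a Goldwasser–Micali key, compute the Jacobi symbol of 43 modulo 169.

1

169 ≡ 1 (mod 4), so quadratic reciprocity gives (43|169) = (169|43). Reduce: 169 ≡ 40 (mod 43). Now have (40|43).
Factor out 2: 40 = 2^3·5. Since 43 ≡ 3 (mod 8), (2|43) = -1, and (2|43)^3 = -1. Now have -(5|43).
5 ≡ 1 (mod 4), so quadratic reciprocity gives (5|43) = (43|5). Reduce: 43 ≡ 3 (mod 5). Now have -(3|5).
5 ≡ 1 (mod 4), so quadratic reciprocity gives (3|5) = (5|3). Reduce: 5 ≡ 2 (mod 3). Now have -(2|3).
Factor out 2: 2 = 2. Since 3 ≡ 3 (mod 8), (2|3) = -1. Now have (1|3).
(1|3) = 1. Collecting the sign factors: 1.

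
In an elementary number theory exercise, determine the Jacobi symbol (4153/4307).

4153 ≡ 1 (mod 4), so quadratic reciprocity gives (4153/4307) = (4307/4153). Reduce: 4307 ≡ 154 (mod 4153). Now have (154/4153).
Factor out 2: 154 = 2·77. Since 4153 ≡ 1 (mod 8), (2/4153) = +1. Now have (77/4153).
77 ≡ 1 (mod 4), so quadratic reciprocity gives (77/4153) = (4153/77). Reduce: 4153 ≡ 72 (mod 77). Now have (72/77).
Factor out 2: 72 = 2^3·9. Since 77 ≡ 5 (mod 8), (2/77) = -1, and (2/77)^3 = -1. Now have -(9/77).
9 ≡ 1 (mod 4), so quadratic reciprocity gives (9/77) = (77/9). Reduce: 77 ≡ 5 (mod 9). Now have -(5/9).
5 ≡ 1 (mod 4), so quadratic reciprocity gives (5/9) = (9/5). Reduce: 9 ≡ 4 (mod 5). Now have -(4/5).
Factor out 2: 4 = 2^2. Since 5 ≡ 5 (mod 8), (2/5) = -1, and (2/5)^2 = +1. Now have -(1/5).
(1/5) = 1. Collecting the sign factors: -1.

-1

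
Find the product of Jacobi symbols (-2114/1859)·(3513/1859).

By multiplicativity, (-2114·3513/1859) = (-2114/1859)·(3513/1859).
First factor (-2114/1859):
(-2114/1859)
  = (1604/1859)    [-2114 ≡ 1604 mod 1859]
  = (401/1859)    [1859 ≡ 3 mod 8 ⇒ (2/1859)^2 = +1]
  = (1859/401)    [QR: 401 ≡ 1 mod 4, sign kept]
  = (255/401)    [1859 ≡ 255 mod 401]
  = (401/255)    [QR: 401 ≡ 1 mod 4, sign kept]
  = (146/255)    [401 ≡ 146 mod 255]
  = (73/255)    [255 ≡ 7 mod 8 ⇒ (2/255) = +1]
  = (255/73)    [QR: 73 ≡ 1 mod 4, sign kept]
  = (36/73)    [255 ≡ 36 mod 73]
  = (9/73)    [73 ≡ 1 mod 8 ⇒ (2/73)^2 = +1]
  = (73/9)    [QR: 9 ≡ 1 mod 4, sign kept]
  = (1/9)    [73 ≡ 1 mod 9]
  = 1    [(1/9) = 1]
Second factor (3513/1859):
(3513/1859)
  = (1654/1859)    [3513 ≡ 1654 mod 1859]
  = -(827/1859)    [1859 ≡ 3 mod 8 ⇒ (2/1859) = -1]
  = (1859/827)    [QR: both ≡ 3 mod 4, sign flips]
  = (205/827)    [1859 ≡ 205 mod 827]
  = (827/205)    [QR: 205 ≡ 1 mod 4, sign kept]
  = (7/205)    [827 ≡ 7 mod 205]
  = (205/7)    [QR: 205 ≡ 1 mod 4, sign kept]
  = (2/7)    [205 ≡ 2 mod 7]
  = (1/7)    [7 ≡ 7 mod 8 ⇒ (2/7) = +1]
  = 1    [(1/7) = 1]
Product: (1)·(1) = 1.

1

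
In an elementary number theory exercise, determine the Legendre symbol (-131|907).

1

(-131|907)
  = (776|907)    [-131 ≡ 776 mod 907]
  = -(97|907)    [907 ≡ 3 mod 8 ⇒ (2|907)^3 = -1]
  = -(907|97)    [QR: 97 ≡ 1 mod 4, sign kept]
  = -(34|97)    [907 ≡ 34 mod 97]
  = -(17|97)    [97 ≡ 1 mod 8 ⇒ (2|97) = +1]
  = -(97|17)    [QR: 17 ≡ 1 mod 4, sign kept]
  = -(12|17)    [97 ≡ 12 mod 17]
  = -(3|17)    [17 ≡ 1 mod 8 ⇒ (2|17)^2 = +1]
  = -(17|3)    [QR: 17 ≡ 1 mod 4, sign kept]
  = -(2|3)    [17 ≡ 2 mod 3]
  = (1|3)    [3 ≡ 3 mod 8 ⇒ (2|3) = -1]
  = 1    [(1|3) = 1]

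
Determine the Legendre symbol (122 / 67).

(122 / 67)
  = (55 / 67)    [122 ≡ 55 mod 67]
  = -(67 / 55)    [QR: both ≡ 3 mod 4, sign flips]
  = -(12 / 55)    [67 ≡ 12 mod 55]
  = -(3 / 55)    [55 ≡ 7 mod 8 ⇒ (2 / 55)^2 = +1]
  = (55 / 3)    [QR: both ≡ 3 mod 4, sign flips]
  = (1 / 3)    [55 ≡ 1 mod 3]
  = 1    [(1 / 3) = 1]

1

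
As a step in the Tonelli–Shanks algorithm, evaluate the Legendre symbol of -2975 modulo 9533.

-1

(-2975/9533)
  = (6558/9533)    [-2975 ≡ 6558 mod 9533]
  = -(3279/9533)    [9533 ≡ 5 mod 8 ⇒ (2/9533) = -1]
  = -(9533/3279)    [QR: 9533 ≡ 1 mod 4, sign kept]
  = -(2975/3279)    [9533 ≡ 2975 mod 3279]
  = (3279/2975)    [QR: both ≡ 3 mod 4, sign flips]
  = (304/2975)    [3279 ≡ 304 mod 2975]
  = (19/2975)    [2975 ≡ 7 mod 8 ⇒ (2/2975)^4 = +1]
  = -(2975/19)    [QR: both ≡ 3 mod 4, sign flips]
  = -(11/19)    [2975 ≡ 11 mod 19]
  = (19/11)    [QR: both ≡ 3 mod 4, sign flips]
  = (8/11)    [19 ≡ 8 mod 11]
  = -(1/11)    [11 ≡ 3 mod 8 ⇒ (2/11)^3 = -1]
  = -1    [(1/11) = 1]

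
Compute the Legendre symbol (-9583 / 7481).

Pull out -1: (-9583 / 7481) = (-1 / 7481)·(9583 / 7481). Since 7481 ≡ 1 (mod 4), (-1 / 7481) = +1. Now have (9583 / 7481).
Reduce the numerator: 9583 ≡ 2102 (mod 7481), so (9583 / 7481) = (2102 / 7481).
Factor out 2: 2102 = 2·1051. Since 7481 ≡ 1 (mod 8), (2 / 7481) = +1. Now have (1051 / 7481).
7481 ≡ 1 (mod 4), so quadratic reciprocity gives (1051 / 7481) = (7481 / 1051). Reduce: 7481 ≡ 124 (mod 1051). Now have (124 / 1051).
Factor out 2: 124 = 2^2·31. Since 1051 ≡ 3 (mod 8), (2 / 1051) = -1, and (2 / 1051)^2 = +1. Now have (31 / 1051).
Both 31 ≡ 3 and 1051 ≡ 3 (mod 4), so reciprocity gives (31 / 1051) = -(1051 / 31). Reduce: 1051 ≡ 28 (mod 31). Now have -(28 / 31).
Factor out 2: 28 = 2^2·7. Since 31 ≡ 7 (mod 8), (2 / 31) = +1, and (2 / 31)^2 = +1. Now have -(7 / 31).
Both 7 ≡ 3 and 31 ≡ 3 (mod 4), so reciprocity gives (7 / 31) = -(31 / 7). Reduce: 31 ≡ 3 (mod 7). Now have (3 / 7).
Both 3 ≡ 3 and 7 ≡ 3 (mod 4), so reciprocity gives (3 / 7) = -(7 / 3). Reduce: 7 ≡ 1 (mod 3). Now have -(1 / 3).
(1 / 3) = 1. Collecting the sign factors: -1.

-1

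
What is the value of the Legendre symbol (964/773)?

1

Reduce the numerator: 964 ≡ 191 (mod 773), so (964/773) = (191/773).
773 ≡ 1 (mod 4), so quadratic reciprocity gives (191/773) = (773/191). Reduce: 773 ≡ 9 (mod 191). Now have (9/191).
9 ≡ 1 (mod 4), so quadratic reciprocity gives (9/191) = (191/9). Reduce: 191 ≡ 2 (mod 9). Now have (2/9).
Factor out 2: 2 = 2. Since 9 ≡ 1 (mod 8), (2/9) = +1. Now have (1/9).
(1/9) = 1. Collecting the sign factors: 1.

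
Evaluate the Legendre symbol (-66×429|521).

1

By multiplicativity, (-66·429|521) = (-66|521)·(429|521).
First factor (-66|521):
Reduce the numerator: -66 ≡ 455 (mod 521), so (-66|521) = (455|521).
521 ≡ 1 (mod 4), so quadratic reciprocity gives (455|521) = (521|455). Reduce: 521 ≡ 66 (mod 455). Now have (66|455).
Factor out 2: 66 = 2·33. Since 455 ≡ 7 (mod 8), (2|455) = +1. Now have (33|455).
33 ≡ 1 (mod 4), so quadratic reciprocity gives (33|455) = (455|33). Reduce: 455 ≡ 26 (mod 33). Now have (26|33).
Factor out 2: 26 = 2·13. Since 33 ≡ 1 (mod 8), (2|33) = +1. Now have (13|33).
13 ≡ 1 (mod 4), so quadratic reciprocity gives (13|33) = (33|13). Reduce: 33 ≡ 7 (mod 13). Now have (7|13).
13 ≡ 1 (mod 4), so quadratic reciprocity gives (7|13) = (13|7). Reduce: 13 ≡ 6 (mod 7). Now have (6|7).
Factor out 2: 6 = 2·3. Since 7 ≡ 7 (mod 8), (2|7) = +1. Now have (3|7).
Both 3 ≡ 3 and 7 ≡ 3 (mod 4), so reciprocity gives (3|7) = -(7|3). Reduce: 7 ≡ 1 (mod 3). Now have -(1|3).
(1|3) = 1. Collecting the sign factors: -1.
Second factor (429|521):
429 ≡ 1 (mod 4), so quadratic reciprocity gives (429|521) = (521|429). Reduce: 521 ≡ 92 (mod 429). Now have (92|429).
Factor out 2: 92 = 2^2·23. Since 429 ≡ 5 (mod 8), (2|429) = -1, and (2|429)^2 = +1. Now have (23|429).
429 ≡ 1 (mod 4), so quadratic reciprocity gives (23|429) = (429|23). Reduce: 429 ≡ 15 (mod 23). Now have (15|23).
Both 15 ≡ 3 and 23 ≡ 3 (mod 4), so reciprocity gives (15|23) = -(23|15). Reduce: 23 ≡ 8 (mod 15). Now have -(8|15).
Factor out 2: 8 = 2^3. Since 15 ≡ 7 (mod 8), (2|15) = +1, and (2|15)^3 = +1. Now have -(1|15).
(1|15) = 1. Collecting the sign factors: -1.
Product: (-1)·(-1) = 1.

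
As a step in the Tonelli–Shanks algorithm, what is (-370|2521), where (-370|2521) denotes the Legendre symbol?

-1

Pull out -1: (-370|2521) = (-1|2521)·(370|2521). Since 2521 ≡ 1 (mod 4), (-1|2521) = +1. Now have (370|2521).
Factor out 2: 370 = 2·185. Since 2521 ≡ 1 (mod 8), (2|2521) = +1. Now have (185|2521).
185 ≡ 1 (mod 4), so quadratic reciprocity gives (185|2521) = (2521|185). Reduce: 2521 ≡ 116 (mod 185). Now have (116|185).
Factor out 2: 116 = 2^2·29. Since 185 ≡ 1 (mod 8), (2|185) = +1, and (2|185)^2 = +1. Now have (29|185).
29 ≡ 1 (mod 4), so quadratic reciprocity gives (29|185) = (185|29). Reduce: 185 ≡ 11 (mod 29). Now have (11|29).
29 ≡ 1 (mod 4), so quadratic reciprocity gives (11|29) = (29|11). Reduce: 29 ≡ 7 (mod 11). Now have (7|11).
Both 7 ≡ 3 and 11 ≡ 3 (mod 4), so reciprocity gives (7|11) = -(11|7). Reduce: 11 ≡ 4 (mod 7). Now have -(4|7).
Factor out 2: 4 = 2^2. Since 7 ≡ 7 (mod 8), (2|7) = +1, and (2|7)^2 = +1. Now have -(1|7).
(1|7) = 1. Collecting the sign factors: -1.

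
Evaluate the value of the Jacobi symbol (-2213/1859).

1

(-2213/1859)
  = (1505/1859)    [-2213 ≡ 1505 mod 1859]
  = (1859/1505)    [QR: 1505 ≡ 1 mod 4, sign kept]
  = (354/1505)    [1859 ≡ 354 mod 1505]
  = (177/1505)    [1505 ≡ 1 mod 8 ⇒ (2/1505) = +1]
  = (1505/177)    [QR: 177 ≡ 1 mod 4, sign kept]
  = (89/177)    [1505 ≡ 89 mod 177]
  = (177/89)    [QR: 89 ≡ 1 mod 4, sign kept]
  = (88/89)    [177 ≡ 88 mod 89]
  = (11/89)    [89 ≡ 1 mod 8 ⇒ (2/89)^3 = +1]
  = (89/11)    [QR: 89 ≡ 1 mod 4, sign kept]
  = (1/11)    [89 ≡ 1 mod 11]
  = 1    [(1/11) = 1]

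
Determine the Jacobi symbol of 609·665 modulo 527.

-1

By multiplicativity, (609·665/527) = (609/527)·(665/527).
First factor (609/527):
Reduce the numerator: 609 ≡ 82 (mod 527), so (609/527) = (82/527).
Factor out 2: 82 = 2·41. Since 527 ≡ 7 (mod 8), (2/527) = +1. Now have (41/527).
41 ≡ 1 (mod 4), so quadratic reciprocity gives (41/527) = (527/41). Reduce: 527 ≡ 35 (mod 41). Now have (35/41).
41 ≡ 1 (mod 4), so quadratic reciprocity gives (35/41) = (41/35). Reduce: 41 ≡ 6 (mod 35). Now have (6/35).
Factor out 2: 6 = 2·3. Since 35 ≡ 3 (mod 8), (2/35) = -1. Now have -(3/35).
Both 3 ≡ 3 and 35 ≡ 3 (mod 4), so reciprocity gives (3/35) = -(35/3). Reduce: 35 ≡ 2 (mod 3). Now have (2/3).
Factor out 2: 2 = 2. Since 3 ≡ 3 (mod 8), (2/3) = -1. Now have -(1/3).
(1/3) = 1. Collecting the sign factors: -1.
Second factor (665/527):
Reduce the numerator: 665 ≡ 138 (mod 527), so (665/527) = (138/527).
Factor out 2: 138 = 2·69. Since 527 ≡ 7 (mod 8), (2/527) = +1. Now have (69/527).
69 ≡ 1 (mod 4), so quadratic reciprocity gives (69/527) = (527/69). Reduce: 527 ≡ 44 (mod 69). Now have (44/69).
Factor out 2: 44 = 2^2·11. Since 69 ≡ 5 (mod 8), (2/69) = -1, and (2/69)^2 = +1. Now have (11/69).
69 ≡ 1 (mod 4), so quadratic reciprocity gives (11/69) = (69/11). Reduce: 69 ≡ 3 (mod 11). Now have (3/11).
Both 3 ≡ 3 and 11 ≡ 3 (mod 4), so reciprocity gives (3/11) = -(11/3). Reduce: 11 ≡ 2 (mod 3). Now have -(2/3).
Factor out 2: 2 = 2. Since 3 ≡ 3 (mod 8), (2/3) = -1. Now have (1/3).
(1/3) = 1. Collecting the sign factors: 1.
Product: (-1)·(1) = -1.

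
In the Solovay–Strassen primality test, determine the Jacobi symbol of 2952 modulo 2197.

1

Reduce the numerator: 2952 ≡ 755 (mod 2197), so (2952/2197) = (755/2197).
2197 ≡ 1 (mod 4), so quadratic reciprocity gives (755/2197) = (2197/755). Reduce: 2197 ≡ 687 (mod 755). Now have (687/755).
Both 687 ≡ 3 and 755 ≡ 3 (mod 4), so reciprocity gives (687/755) = -(755/687). Reduce: 755 ≡ 68 (mod 687). Now have -(68/687).
Factor out 2: 68 = 2^2·17. Since 687 ≡ 7 (mod 8), (2/687) = +1, and (2/687)^2 = +1. Now have -(17/687).
17 ≡ 1 (mod 4), so quadratic reciprocity gives (17/687) = (687/17). Reduce: 687 ≡ 7 (mod 17). Now have -(7/17).
17 ≡ 1 (mod 4), so quadratic reciprocity gives (7/17) = (17/7). Reduce: 17 ≡ 3 (mod 7). Now have -(3/7).
Both 3 ≡ 3 and 7 ≡ 3 (mod 4), so reciprocity gives (3/7) = -(7/3). Reduce: 7 ≡ 1 (mod 3). Now have (1/3).
(1/3) = 1. Collecting the sign factors: 1.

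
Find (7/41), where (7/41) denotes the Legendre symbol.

-1

(7/41)
  = (41/7)    [QR: 41 ≡ 1 mod 4, sign kept]
  = (6/7)    [41 ≡ 6 mod 7]
  = (3/7)    [7 ≡ 7 mod 8 ⇒ (2/7) = +1]
  = -(7/3)    [QR: both ≡ 3 mod 4, sign flips]
  = -(1/3)    [7 ≡ 1 mod 3]
  = -1    [(1/3) = 1]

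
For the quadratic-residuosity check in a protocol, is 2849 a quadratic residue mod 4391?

2849 ≡ 1 (mod 4), so quadratic reciprocity gives (2849|4391) = (4391|2849). Reduce: 4391 ≡ 1542 (mod 2849). Now have (1542|2849).
Factor out 2: 1542 = 2·771. Since 2849 ≡ 1 (mod 8), (2|2849) = +1. Now have (771|2849).
2849 ≡ 1 (mod 4), so quadratic reciprocity gives (771|2849) = (2849|771). Reduce: 2849 ≡ 536 (mod 771). Now have (536|771).
Factor out 2: 536 = 2^3·67. Since 771 ≡ 3 (mod 8), (2|771) = -1, and (2|771)^3 = -1. Now have -(67|771).
Both 67 ≡ 3 and 771 ≡ 3 (mod 4), so reciprocity gives (67|771) = -(771|67). Reduce: 771 ≡ 34 (mod 67). Now have (34|67).
Factor out 2: 34 = 2·17. Since 67 ≡ 3 (mod 8), (2|67) = -1. Now have -(17|67).
17 ≡ 1 (mod 4), so quadratic reciprocity gives (17|67) = (67|17). Reduce: 67 ≡ 16 (mod 17). Now have -(16|17).
Factor out 2: 16 = 2^4. Since 17 ≡ 1 (mod 8), (2|17) = +1, and (2|17)^4 = +1. Now have -(1|17).
(1|17) = 1. Collecting the sign factors: -1.
(2849|4391) = -1, and 4391 is prime, so 2849 is not a quadratic residue mod 4391.

no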